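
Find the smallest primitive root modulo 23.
5

A primitive root g modulo p has order p-1 = 22
Prime divisors of 22: [2, 11]
g is a primitive root iff g^(22/q) ≢ 1 (mod 23) for each prime divisor q
Testing small values:
  g = 2: 2^11 ≡ 1, 2^2 ≡ 4 (mod 23) → 2^11 ≡ 1, not primitive root
  g = 3: 3^11 ≡ 1, 3^2 ≡ 9 (mod 23) → 3^11 ≡ 1, not primitive root
  g = 4: 4^11 ≡ 1, 4^2 ≡ 16 (mod 23) → 4^11 ≡ 1, not primitive root
  g = 5: 5^11 ≡ 22, 5^2 ≡ 2 (mod 23) → none is 1, primitive root!
The smallest primitive root is 5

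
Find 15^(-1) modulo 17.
8

Using Extended Euclidean Algorithm:
gcd(15, 17) = 1
Bezout coefficients: 15 × 8 + 17 × -7 = 1
So 15 × 8 ≡ 1 (mod 17)
The inverse is 8 mod 17 = 8
Verification: 15 × 8 = 120 = 7 × 17 + 1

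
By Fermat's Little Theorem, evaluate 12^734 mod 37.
By Fermat: 12^{36} ≡ 1 (mod 37). 734 ≡ 14 (mod 36). So 12^{734} ≡ 12^{14} ≡ 7 (mod 37)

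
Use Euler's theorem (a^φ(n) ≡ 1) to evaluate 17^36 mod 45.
By Euler: 17^{24} ≡ 1 (mod 45) since gcd(17, 45) = 1. 36 = 1×24 + 12. So 17^{36} ≡ 17^{12} ≡ 1 (mod 45)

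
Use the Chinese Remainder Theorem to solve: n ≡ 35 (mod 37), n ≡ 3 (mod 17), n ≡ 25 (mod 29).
9914

Using the Chinese Remainder Theorem:
M = product of moduli = 18241
For equation 1: M_1 = 493, 493 ≡ 12 (mod 37), inverse of 493 mod 37 is 34 (check: 12 × 34 = 408 ≡ 1 (mod 37))
For equation 2: M_2 = 1073, 1073 ≡ 2 (mod 17), inverse of 1073 mod 17 is 9 (check: 2 × 9 = 18 ≡ 1 (mod 17))
For equation 3: M_3 = 629, 629 ≡ 20 (mod 29), inverse of 629 mod 29 is 16 (check: 20 × 16 = 320 ≡ 1 (mod 29))
Combine: n ≡ Σ r_i×M_i×(M_i⁻¹ mod m_i) = 35×493×34 + 3×1073×9 + 25×629×16 = 586670 + 28971 + 251600 = 867241
867241 mod 18241 = 9914
n ≡ 9914 (mod 18241)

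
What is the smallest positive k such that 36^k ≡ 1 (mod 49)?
Powers of 36 mod 49: 36^1≡36, 36^2≡22, 36^3≡8, 36^4≡43, 36^5≡29, 36^6≡15, 36^7≡1. Order = 7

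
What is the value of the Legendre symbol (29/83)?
(29/83) = 29^{41} mod 83 = 1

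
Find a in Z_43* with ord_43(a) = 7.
4 has order 7 mod 43 since 4^{7} ≡ 1 (mod 43) and no smaller power works.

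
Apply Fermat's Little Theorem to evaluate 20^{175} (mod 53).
5

By Fermat's Little Theorem, a^(p-1) ≡ 1 (mod p) for prime p and gcd(a, p) = 1
Here p = 53, so 20^52 ≡ 1 (mod 53)
We can reduce the exponent: 175 mod 52 = 19
So 20^175 ≡ 20^19 (mod 53)
Computing: 20^19 mod 53 = 5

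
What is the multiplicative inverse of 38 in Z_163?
38^(-1) ≡ 133 (mod 163). Verification: 38 × 133 = 5054 ≡ 1 (mod 163)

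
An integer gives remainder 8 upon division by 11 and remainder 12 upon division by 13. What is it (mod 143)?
M = 11 × 13 = 143. M₁ = 13, y₁ ≡ 6 (mod 11). M₂ = 11, y₂ ≡ 6 (mod 13). r = 8×13×6 + 12×11×6 ≡ 129 (mod 143). The smallest positive such number is 129.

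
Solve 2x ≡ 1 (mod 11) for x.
6

Using Extended Euclidean Algorithm:
gcd(2, 11) = 1
Bezout coefficients: 2 × -5 + 11 × 1 = 1
So 2 × -5 ≡ 1 (mod 11)
The inverse is -5 mod 11 = 6
Verification: 2 × 6 = 12 = 1 × 11 + 1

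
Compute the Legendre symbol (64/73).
(64/73) = 64^{36} mod 73 = 1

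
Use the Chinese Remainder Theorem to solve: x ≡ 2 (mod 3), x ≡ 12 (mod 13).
M = 3 × 13 = 39. M₁ = 13, y₁ ≡ 1 (mod 3). M₂ = 3, y₂ ≡ 9 (mod 13). x = 2×13×1 + 12×3×9 ≡ 38 (mod 39)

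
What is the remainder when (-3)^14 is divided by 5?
Using Fermat: (-3)^{4} ≡ 1 (mod 5). 14 ≡ 2 (mod 4). So (-3)^{14} ≡ (-3)^{2} ≡ 4 (mod 5)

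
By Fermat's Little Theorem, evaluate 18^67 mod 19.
By Fermat: 18^{18} ≡ 1 (mod 19). 67 = 3×18 + 13. So 18^{67} ≡ 18^{13} ≡ 18 (mod 19)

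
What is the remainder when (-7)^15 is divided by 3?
Using Fermat: (-7)^{2} ≡ 1 (mod 3). 15 ≡ 1 (mod 2). So (-7)^{15} ≡ (-7)^{1} ≡ 2 (mod 3)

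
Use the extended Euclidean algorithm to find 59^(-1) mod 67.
Extended GCD: 59(25) + 67(-22) = 1. So 59^(-1) ≡ 25 ≡ 25 (mod 67). Verify: 59 × 25 = 1475 ≡ 1 (mod 67)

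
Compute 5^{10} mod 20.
5

Using successive squaring:
Binary expansion of 10: 1010
Powers of 5 mod 20 (each is the square of the previous):
  5^1 ≡ 5 (mod 20)
  5^2 ≡ 5² = 25 ≡ 5 (mod 20)
  5^4 ≡ 5² = 25 ≡ 5 (mod 20)
  5^8 ≡ 5² = 25 ≡ 5 (mod 20)
10 = 8 + 2, so 5^10 = 5^8 × 5^2 ≡ 5 × 5 (mod 20)
Multiplying step by step:
  5 × 5 = 25 ≡ 5 (mod 20)
Result: 5^10 ≡ 5 (mod 20)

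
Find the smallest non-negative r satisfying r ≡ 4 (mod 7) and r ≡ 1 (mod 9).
M = 7 × 9 = 63. M₁ = 9, y₁ ≡ 4 (mod 7). M₂ = 7, y₂ ≡ 4 (mod 9). r = 4×9×4 + 1×7×4 ≡ 46 (mod 63)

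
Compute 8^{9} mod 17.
8

Using successive squaring:
Binary expansion of 9: 1001
Powers of 8 mod 17 (each is the square of the previous):
  8^1 ≡ 8 (mod 17)
  8^2 ≡ 8² = 64 ≡ 13 (mod 17)
  8^4 ≡ 13² = 169 ≡ 16 (mod 17)
  8^8 ≡ 16² = 256 ≡ 1 (mod 17)
9 = 8 + 1, so 8^9 = 8^8 × 8^1 ≡ 1 × 8 (mod 17)
Multiplying step by step:
  1 × 8 = 8 ≡ 8 (mod 17)
Result: 8^9 ≡ 8 (mod 17)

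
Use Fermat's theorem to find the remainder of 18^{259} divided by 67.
2

By Fermat's Little Theorem, a^(p-1) ≡ 1 (mod p) for prime p and gcd(a, p) = 1
Here p = 67, so 18^66 ≡ 1 (mod 67)
We can reduce the exponent: 259 mod 66 = 61
So 18^259 ≡ 18^61 (mod 67)
Computing: 18^61 mod 67 = 2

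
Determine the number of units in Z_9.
6

Prime factorization: 9 = 3^2
Using the formula φ(n) = n × Π(1 - 1/p) for each prime factor p:
φ(9) = 9 × (1 - 1/3)
φ(9) = 6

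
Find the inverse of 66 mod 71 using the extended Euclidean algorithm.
Extended GCD: 66(14) + 71(-13) = 1. So 66^(-1) ≡ 14 ≡ 14 (mod 71). Verify: 66 × 14 = 924 ≡ 1 (mod 71)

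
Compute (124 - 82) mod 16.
10

(124 - 82) = 42
42 mod 16 = 10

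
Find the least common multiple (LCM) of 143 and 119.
17017

First find GCD(143, 119) using the Euclidean algorithm:
143 = 1 × 119 + 24
119 = 4 × 24 + 23
24 = 1 × 23 + 1
23 = 23 × 1 + 0
GCD(143, 119) = 1

LCM formula: LCM(a, b) = (a × b) / GCD(a, b)
LCM(143, 119) = (143 × 119) / 1
LCM(143, 119) = 17017 / 1
LCM(143, 119) = 17017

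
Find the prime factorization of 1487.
1487

Divide by primes starting from smallest:
1487 ÷ 1487 = 1

1487 = 1487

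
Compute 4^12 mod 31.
Using repeated squaring. 12 = 8 + 4 (binary 1100). Repeated squaring mod 31: 4^1 ≡ 4; 4^2 ≡ 4² = 16 ≡ 16; 4^4 ≡ 16² = 256 ≡ 8; 4^8 ≡ 8² = 64 ≡ 2. Multiply: 4^12 = 4^8 × 4^4 ≡ 2 × 8 (mod 31): 2 × 8 = 16 ≡ 16. So 4^12 ≡ 16 (mod 31).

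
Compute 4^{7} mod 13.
4

Using successive squaring:
Binary expansion of 7: 111
Powers of 4 mod 13 (each is the square of the previous):
  4^1 ≡ 4 (mod 13)
  4^2 ≡ 4² = 16 ≡ 3 (mod 13)
  4^4 ≡ 3² = 9 ≡ 9 (mod 13)
7 = 4 + 2 + 1, so 4^7 = 4^4 × 4^2 × 4^1 ≡ 9 × 3 × 4 (mod 13)
Multiplying step by step:
  9 × 3 = 27 ≡ 1 (mod 13)
  1 × 4 = 4 ≡ 4 (mod 13)
Result: 4^7 ≡ 4 (mod 13)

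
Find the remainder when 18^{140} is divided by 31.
By Fermat: 18^{30} ≡ 1 (mod 31). 140 = 4×30 + 20. So 18^{140} ≡ 18^{20} ≡ 25 (mod 31)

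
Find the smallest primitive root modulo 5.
2

A primitive root g modulo p has order p-1 = 4
Prime divisors of 4: [2]
g is a primitive root iff g^(4/q) ≢ 1 (mod 5) for each prime divisor q
Testing small values:
  g = 2: 2^2 ≡ 4 (mod 5) → none is 1, primitive root!
The smallest primitive root is 2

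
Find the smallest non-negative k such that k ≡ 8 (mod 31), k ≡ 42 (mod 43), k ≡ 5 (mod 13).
3697

Using the Chinese Remainder Theorem:
M = product of moduli = 17329
For equation 1: M_1 = 559, 559 ≡ 1 (mod 31), inverse of 559 mod 31 is 1 (check: 1 × 1 = 1 ≡ 1 (mod 31))
For equation 2: M_2 = 403, 403 ≡ 16 (mod 43), inverse of 403 mod 43 is 35 (check: 16 × 35 = 560 ≡ 1 (mod 43))
For equation 3: M_3 = 1333, 1333 ≡ 7 (mod 13), inverse of 1333 mod 13 is 2 (check: 7 × 2 = 14 ≡ 1 (mod 13))
Combine: k ≡ Σ r_i×M_i×(M_i⁻¹ mod m_i) = 8×559×1 + 42×403×35 + 5×1333×2 = 4472 + 592410 + 13330 = 610212
610212 mod 17329 = 3697
k ≡ 3697 (mod 17329)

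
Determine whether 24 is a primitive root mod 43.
p - 1 = 42 has prime divisors 2, 3, 7. Check 24^(42/q) mod 43 for each: 24^(42/2) = 24^21 ≡ 1, 24^(42/3) = 24^14 ≡ 36, 24^(42/7) = 24^6 ≡ 11 (mod 43). Since 24^21 ≡ 1 (mod 43), the order of 24 divides 21 (in fact the order is 21) ≠ 42, so it is not a primitive root.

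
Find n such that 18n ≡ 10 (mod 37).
17

Since gcd(18, 37) = 1 divides 10, a solution exists.
Multiply both sides by the inverse of 18 mod 37:
  18^(-1) mod 37 = 35
  x ≡ 35 × 10 ≡ 350 ≡ 17 (mod 37)
Verification: 18 × 17 = 306 = 8 × 37 + 10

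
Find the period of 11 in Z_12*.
Powers of 11 mod 12: 11^1≡11, 11^2≡1. Order = 2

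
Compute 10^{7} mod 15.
10

Using successive squaring:
Binary expansion of 7: 111
Powers of 10 mod 15 (each is the square of the previous):
  10^1 ≡ 10 (mod 15)
  10^2 ≡ 10² = 100 ≡ 10 (mod 15)
  10^4 ≡ 10² = 100 ≡ 10 (mod 15)
7 = 4 + 2 + 1, so 10^7 = 10^4 × 10^2 × 10^1 ≡ 10 × 10 × 10 (mod 15)
Multiplying step by step:
  10 × 10 = 100 ≡ 10 (mod 15)
  10 × 10 = 100 ≡ 10 (mod 15)
Result: 10^7 ≡ 10 (mod 15)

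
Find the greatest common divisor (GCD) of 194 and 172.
2

Using the Euclidean algorithm:
194 = 1 × 172 + 22
172 = 7 × 22 + 18
22 = 1 × 18 + 4
18 = 4 × 4 + 2
4 = 2 × 2 + 0

GCD(194, 172) = 2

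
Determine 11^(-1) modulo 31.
11^(-1) ≡ 17 (mod 31). Verification: 11 × 17 = 187 ≡ 1 (mod 31)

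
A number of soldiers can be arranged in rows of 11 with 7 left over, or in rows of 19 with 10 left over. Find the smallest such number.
M = 11 × 19 = 209. M₁ = 19, y₁ ≡ 7 (mod 11). M₂ = 11, y₂ ≡ 7 (mod 19). y = 7×19×7 + 10×11×7 ≡ 29 (mod 209). The smallest positive such number is 29.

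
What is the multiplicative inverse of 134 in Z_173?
134^(-1) ≡ 102 (mod 173). Verification: 134 × 102 = 13668 ≡ 1 (mod 173)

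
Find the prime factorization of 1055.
5 × 211

Divide by primes starting from smallest:
1055 ÷ 5 = 211
211 ÷ 211 = 1

1055 = 5 × 211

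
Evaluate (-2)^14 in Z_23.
Using repeated squaring. (-2) ≡ 21 (mod 23). 14 = 8 + 4 + 2 (binary 1110). Repeated squaring mod 23: 21^1 ≡ 21; 21^2 ≡ 21² = 441 ≡ 4; 21^4 ≡ 4² = 16 ≡ 16; 21^8 ≡ 16² = 256 ≡ 3. Multiply: (-2)^14 ≡ 21^8 × 21^4 × 21^2 ≡ 3 × 16 × 4 (mod 23): 3 × 16 = 48 ≡ 2; 2 × 4 = 8 ≡ 8. So (-2)^14 ≡ 8 (mod 23).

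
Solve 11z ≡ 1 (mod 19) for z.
11^(-1) ≡ 7 (mod 19). Verification: 11 × 7 = 77 ≡ 1 (mod 19)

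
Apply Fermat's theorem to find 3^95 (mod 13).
By Fermat: 3^{12} ≡ 1 (mod 13). 95 = 7×12 + 11. So 3^{95} ≡ 3^{11} ≡ 9 (mod 13)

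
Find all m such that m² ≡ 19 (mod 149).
The square roots of 19 mod 149 are 67 and 82. Verify: 67² = 4489 ≡ 19 (mod 149)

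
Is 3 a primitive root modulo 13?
No

To verify, check if 3^(12/q) ≢ 1 (mod 13) for each prime divisor q of 12
Divisors of 12 = 12: [1, 2, 3, 4, 6, 12]
  3^(12/2) = 3^6 ≡ 1 (mod 13)
  3^(12/3) = 3^4 ≡ 3 (mod 13)
Conclusion: 3 is not a primitive root modulo 13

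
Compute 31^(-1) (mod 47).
31^(-1) ≡ 44 (mod 47). Verification: 31 × 44 = 1364 ≡ 1 (mod 47)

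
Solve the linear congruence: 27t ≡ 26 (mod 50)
38

Since gcd(27, 50) = 1 divides 26, a solution exists.
Multiply both sides by the inverse of 27 mod 50:
  27^(-1) mod 50 = 13
  x ≡ 13 × 26 ≡ 338 ≡ 38 (mod 50)
Verification: 27 × 38 = 1026 = 20 × 50 + 26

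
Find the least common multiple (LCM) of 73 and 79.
5767

First find GCD(73, 79) using the Euclidean algorithm:
73 = 0 × 79 + 73
79 = 1 × 73 + 6
73 = 12 × 6 + 1
6 = 6 × 1 + 0
GCD(73, 79) = 1

LCM formula: LCM(a, b) = (a × b) / GCD(a, b)
LCM(73, 79) = (73 × 79) / 1
LCM(73, 79) = 5767 / 1
LCM(73, 79) = 5767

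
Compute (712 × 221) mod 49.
13

(712 × 221) = 157352
157352 mod 49 = 13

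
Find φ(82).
40

Prime factorization: 82 = 2 × 41
Using the formula φ(n) = n × Π(1 - 1/p) for each prime factor p:
φ(82) = 82 × (1 - 1/2) × (1 - 1/41)
φ(82) = 40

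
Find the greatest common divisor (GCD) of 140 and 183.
1

Using the Euclidean algorithm:
140 = 0 × 183 + 140
183 = 1 × 140 + 43
140 = 3 × 43 + 11
43 = 3 × 11 + 10
11 = 1 × 10 + 1
10 = 10 × 1 + 0

GCD(140, 183) = 1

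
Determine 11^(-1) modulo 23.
11^(-1) ≡ 21 (mod 23). Verification: 11 × 21 = 231 ≡ 1 (mod 23)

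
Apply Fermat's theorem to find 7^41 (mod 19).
By Fermat: 7^{18} ≡ 1 (mod 19). 41 = 2×18 + 5. So 7^{41} ≡ 7^{5} ≡ 11 (mod 19)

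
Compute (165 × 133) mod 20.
5

(165 × 133) = 21945
21945 mod 20 = 5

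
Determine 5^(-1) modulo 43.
5^(-1) ≡ 26 (mod 43). Verification: 5 × 26 = 130 ≡ 1 (mod 43)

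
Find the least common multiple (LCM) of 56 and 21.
168

First find GCD(56, 21) using the Euclidean algorithm:
56 = 2 × 21 + 14
21 = 1 × 14 + 7
14 = 2 × 7 + 0
GCD(56, 21) = 7

LCM formula: LCM(a, b) = (a × b) / GCD(a, b)
LCM(56, 21) = (56 × 21) / 7
LCM(56, 21) = 1176 / 7
LCM(56, 21) = 168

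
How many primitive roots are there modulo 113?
48

The number of primitive roots modulo p is φ(p-1) = φ(112)
φ(112) = 48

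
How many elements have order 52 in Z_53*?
Number of primitive roots mod 53 = φ(52) = 24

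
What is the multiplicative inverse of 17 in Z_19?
9

Using Extended Euclidean Algorithm:
gcd(17, 19) = 1
Bezout coefficients: 17 × 9 + 19 × -8 = 1
So 17 × 9 ≡ 1 (mod 19)
The inverse is 9 mod 19 = 9
Verification: 17 × 9 = 153 = 8 × 19 + 1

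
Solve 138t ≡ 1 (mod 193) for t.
138^(-1) ≡ 7 (mod 193). Verification: 138 × 7 = 966 ≡ 1 (mod 193)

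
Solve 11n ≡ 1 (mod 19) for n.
11^(-1) ≡ 7 (mod 19). Verification: 11 × 7 = 77 ≡ 1 (mod 19)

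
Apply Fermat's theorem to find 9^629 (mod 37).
By Fermat: 9^{36} ≡ 1 (mod 37). 629 ≡ 17 (mod 36). So 9^{629} ≡ 9^{17} ≡ 33 (mod 37)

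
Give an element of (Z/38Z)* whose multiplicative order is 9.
5 has order 9 mod 38 since 5^{9} ≡ 1 (mod 38) and no smaller power works.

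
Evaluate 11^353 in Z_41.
Using Fermat: 11^{40} ≡ 1 (mod 41). 353 ≡ 33 (mod 40). So 11^{353} ≡ 11^{33} ≡ 34 (mod 41)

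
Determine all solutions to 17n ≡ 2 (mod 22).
4

Since gcd(17, 22) = 1 divides 2, a solution exists.
Multiply both sides by the inverse of 17 mod 22:
  17^(-1) mod 22 = 13
  x ≡ 13 × 2 ≡ 26 ≡ 4 (mod 22)
Verification: 17 × 4 = 68 = 3 × 22 + 2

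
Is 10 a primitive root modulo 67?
No

To verify, check if 10^(66/q) ≢ 1 (mod 67) for each prime divisor q of 66
Divisors of 66 = 66: [1, 2, 3, 6, 11, 22, 33, 66]
  10^(66/11) = 10^6 ≡ 25 (mod 67)
  10^(66/2) = 10^33 ≡ 1 (mod 67)
  10^(66/3) = 10^22 ≡ 37 (mod 67)
Conclusion: 10 is not a primitive root modulo 67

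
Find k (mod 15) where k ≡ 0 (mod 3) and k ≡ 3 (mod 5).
M = 3 × 5 = 15. M₁ = 5, y₁ ≡ 2 (mod 3). M₂ = 3, y₂ ≡ 2 (mod 5). k = 0×5×2 + 3×3×2 ≡ 3 (mod 15)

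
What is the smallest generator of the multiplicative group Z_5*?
p - 1 = 4 has prime divisors 2. h is a primitive root mod 5 iff h^(4/q) ≢ 1 (mod 5) for each such q.
h = 2: 2^2 ≡ 4 (mod 5); none is 1, so 2 has order 4 and is a primitive root.
The smallest primitive root mod 5 is g = 2.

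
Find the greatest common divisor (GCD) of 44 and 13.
1

Using the Euclidean algorithm:
44 = 3 × 13 + 5
13 = 2 × 5 + 3
5 = 1 × 3 + 2
3 = 1 × 2 + 1
2 = 2 × 1 + 0

GCD(44, 13) = 1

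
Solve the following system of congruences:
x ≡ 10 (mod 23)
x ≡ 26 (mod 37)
470

Using the Chinese Remainder Theorem:
M = product of moduli = 851
For equation 1: M_1 = 37, 37 ≡ 14 (mod 23), inverse of 37 mod 23 is 5 (check: 14 × 5 = 70 ≡ 1 (mod 23))
For equation 2: M_2 = 23, 23 ≡ 23 (mod 37), inverse of 23 mod 37 is 29 (check: 23 × 29 = 667 ≡ 1 (mod 37))
Combine: x ≡ Σ r_i×M_i×(M_i⁻¹ mod m_i) = 10×37×5 + 26×23×29 = 1850 + 17342 = 19192
19192 mod 851 = 470
x ≡ 470 (mod 851)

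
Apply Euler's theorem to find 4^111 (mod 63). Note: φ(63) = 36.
By Euler: 4^{36} ≡ 1 (mod 63) since gcd(4, 63) = 1. 111 = 3×36 + 3. So 4^{111} ≡ 4^{3} ≡ 1 (mod 63)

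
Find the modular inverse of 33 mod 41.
33^(-1) ≡ 5 (mod 41). Verification: 33 × 5 = 165 ≡ 1 (mod 41)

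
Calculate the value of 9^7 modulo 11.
7 = 4 + 2 + 1 (binary 111). Repeated squaring mod 11: 9^1 ≡ 9; 9^2 ≡ 9² = 81 ≡ 4; 9^4 ≡ 4² = 16 ≡ 5. Multiply: 9^7 = 9^4 × 9^2 × 9^1 ≡ 5 × 4 × 9 (mod 11): 5 × 4 = 20 ≡ 9; 9 × 9 = 81 ≡ 4. So 9^7 ≡ 4 (mod 11).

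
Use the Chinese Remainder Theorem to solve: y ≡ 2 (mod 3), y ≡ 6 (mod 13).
M = 3 × 13 = 39. M₁ = 13, y₁ ≡ 1 (mod 3). M₂ = 3, y₂ ≡ 9 (mod 13). y = 2×13×1 + 6×3×9 ≡ 32 (mod 39)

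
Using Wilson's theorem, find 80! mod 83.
(82)! = (80)! × (81) × (82) ≡ -1 (mod 83). So (80)! ≡ -1 × [(82)(81)]^(-1) ≡ 41 (mod 83)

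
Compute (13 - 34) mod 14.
7

(13 - 34) = -21
-21 mod 14 = 7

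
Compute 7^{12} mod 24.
1

Using successive squaring:
Binary expansion of 12: 1100
Powers of 7 mod 24 (each is the square of the previous):
  7^1 ≡ 7 (mod 24)
  7^2 ≡ 7² = 49 ≡ 1 (mod 24)
  7^4 ≡ 1² = 1 ≡ 1 (mod 24)
  7^8 ≡ 1² = 1 ≡ 1 (mod 24)
12 = 8 + 4, so 7^12 = 7^8 × 7^4 ≡ 1 × 1 (mod 24)
Multiplying step by step:
  1 × 1 = 1 ≡ 1 (mod 24)
Result: 7^12 ≡ 1 (mod 24)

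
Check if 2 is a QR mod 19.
By Euler's criterion: 2^{9} ≡ 18 (mod 19). Since this equals -1 (≡ 18), 2 is not a QR.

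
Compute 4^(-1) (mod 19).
4^(-1) ≡ 5 (mod 19). Verification: 4 × 5 = 20 ≡ 1 (mod 19)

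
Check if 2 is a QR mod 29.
By Euler's criterion: 2^{14} ≡ 28 (mod 29). Since this equals -1 (≡ 28), 2 is not a QR.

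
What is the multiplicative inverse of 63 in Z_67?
63^(-1) ≡ 50 (mod 67). Verification: 63 × 50 = 3150 ≡ 1 (mod 67)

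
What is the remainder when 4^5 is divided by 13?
5 = 4 + 1 (binary 101). Repeated squaring mod 13: 4^1 ≡ 4; 4^2 ≡ 4² = 16 ≡ 3; 4^4 ≡ 3² = 9 ≡ 9. Multiply: 4^5 = 4^4 × 4^1 ≡ 9 × 4 (mod 13): 9 × 4 = 36 ≡ 10. So 4^5 ≡ 10 (mod 13).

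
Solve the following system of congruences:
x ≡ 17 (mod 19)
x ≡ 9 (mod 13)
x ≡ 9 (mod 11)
2297

Using the Chinese Remainder Theorem:
M = product of moduli = 2717
For equation 1: M_1 = 143, 143 ≡ 10 (mod 19), inverse of 143 mod 19 is 2 (check: 10 × 2 = 20 ≡ 1 (mod 19))
For equation 2: M_2 = 209, 209 ≡ 1 (mod 13), inverse of 209 mod 13 is 1 (check: 1 × 1 = 1 ≡ 1 (mod 13))
For equation 3: M_3 = 247, 247 ≡ 5 (mod 11), inverse of 247 mod 11 is 9 (check: 5 × 9 = 45 ≡ 1 (mod 11))
Combine: x ≡ Σ r_i×M_i×(M_i⁻¹ mod m_i) = 17×143×2 + 9×209×1 + 9×247×9 = 4862 + 1881 + 20007 = 26750
26750 mod 2717 = 2297
x ≡ 2297 (mod 2717)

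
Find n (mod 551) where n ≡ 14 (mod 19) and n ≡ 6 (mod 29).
M = 19 × 29 = 551. M₁ = 29, y₁ ≡ 2 (mod 19). M₂ = 19, y₂ ≡ 26 (mod 29). n = 14×29×2 + 6×19×26 ≡ 470 (mod 551)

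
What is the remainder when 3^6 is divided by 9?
6 = 4 + 2 (binary 110). Repeated squaring mod 9: 3^1 ≡ 3; 3^2 ≡ 3² = 9 ≡ 0; 3^4 ≡ 0² = 0 ≡ 0. Multiply: 3^6 = 3^4 × 3^2 ≡ 0 × 0 (mod 9): 0 × 0 = 0 ≡ 0. So 3^6 ≡ 0 (mod 9).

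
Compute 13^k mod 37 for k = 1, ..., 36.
g^1, g^2, ..., g^{36} mod 37: {13, 21, 14, 34, 35, 11, 32, 9, 6, 4, 15, 10, 19, 25, 29, 7, 17, 36, 24, 16, 23, 3, 2, 26, 5, 28, 31, 33, 22, 27, 18, 12, 8, 30, 20, 1}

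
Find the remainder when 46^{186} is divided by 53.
By Fermat: 46^{52} ≡ 1 (mod 53). 186 = 3×52 + 30. So 46^{186} ≡ 46^{30} ≡ 16 (mod 53)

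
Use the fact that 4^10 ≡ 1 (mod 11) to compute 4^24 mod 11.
By Fermat: 4^{10} ≡ 1 (mod 11). 24 = 2×10 + 4. So 4^{24} ≡ 4^{4} ≡ 3 (mod 11)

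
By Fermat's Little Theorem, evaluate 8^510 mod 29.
By Fermat: 8^{28} ≡ 1 (mod 29). 510 ≡ 6 (mod 28). So 8^{510} ≡ 8^{6} ≡ 13 (mod 29)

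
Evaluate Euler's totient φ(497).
420

Prime factorization: 497 = 7 × 71
Using the formula φ(n) = n × Π(1 - 1/p) for each prime factor p:
φ(497) = 497 × (1 - 1/7) × (1 - 1/71)
φ(497) = 420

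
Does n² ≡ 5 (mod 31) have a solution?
By Euler's criterion: 5^{15} ≡ 1 (mod 31). Since this equals 1, 5 is a QR.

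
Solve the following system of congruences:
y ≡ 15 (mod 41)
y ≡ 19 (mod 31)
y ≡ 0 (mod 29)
10962

Using the Chinese Remainder Theorem:
M = product of moduli = 36859
For equation 1: M_1 = 899, 899 ≡ 38 (mod 41), inverse of 899 mod 41 is 27 (check: 38 × 27 = 1026 ≡ 1 (mod 41))
For equation 2: M_2 = 1189, 1189 ≡ 11 (mod 31), inverse of 1189 mod 31 is 17 (check: 11 × 17 = 187 ≡ 1 (mod 31))
For equation 3: M_3 = 1271, 1271 ≡ 24 (mod 29), inverse of 1271 mod 29 is 23 (check: 24 × 23 = 552 ≡ 1 (mod 29))
Combine: y ≡ Σ r_i×M_i×(M_i⁻¹ mod m_i) = 15×899×27 + 19×1189×17 + 0×1271×23 = 364095 + 384047 + 0 = 748142
748142 mod 36859 = 10962
y ≡ 10962 (mod 36859)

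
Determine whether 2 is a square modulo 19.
By Euler's criterion: 2^{9} ≡ 18 (mod 19). Since this equals -1 (≡ 18), 2 is not a QR.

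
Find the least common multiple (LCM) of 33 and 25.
825

First find GCD(33, 25) using the Euclidean algorithm:
33 = 1 × 25 + 8
25 = 3 × 8 + 1
8 = 8 × 1 + 0
GCD(33, 25) = 1

LCM formula: LCM(a, b) = (a × b) / GCD(a, b)
LCM(33, 25) = (33 × 25) / 1
LCM(33, 25) = 825 / 1
LCM(33, 25) = 825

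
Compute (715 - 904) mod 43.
26

(715 - 904) = -189
-189 mod 43 = 26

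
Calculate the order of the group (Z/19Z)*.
18

Prime factorization: 19 = 19
Using the formula φ(n) = n × Π(1 - 1/p) for each prime factor p:
φ(19) = 19 × (1 - 1/19)
φ(19) = 18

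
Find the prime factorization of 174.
2 × 3 × 29

Divide by primes starting from smallest:
174 ÷ 2 = 87
87 ÷ 3 = 29
29 ÷ 29 = 1

174 = 2 × 3 × 29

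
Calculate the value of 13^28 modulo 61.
Using repeated squaring. 28 = 16 + 8 + 4 (binary 11100). Repeated squaring mod 61: 13^1 ≡ 13; 13^2 ≡ 13² = 169 ≡ 47; 13^4 ≡ 47² = 2209 ≡ 13; 13^8 ≡ 13² = 169 ≡ 47; 13^16 ≡ 47² = 2209 ≡ 13. Multiply: 13^28 = 13^16 × 13^8 × 13^4 ≡ 13 × 47 × 13 (mod 61): 13 × 47 = 611 ≡ 1; 1 × 13 = 13 ≡ 13. So 13^28 ≡ 13 (mod 61).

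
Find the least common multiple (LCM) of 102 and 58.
2958

First find GCD(102, 58) using the Euclidean algorithm:
102 = 1 × 58 + 44
58 = 1 × 44 + 14
44 = 3 × 14 + 2
14 = 7 × 2 + 0
GCD(102, 58) = 2

LCM formula: LCM(a, b) = (a × b) / GCD(a, b)
LCM(102, 58) = (102 × 58) / 2
LCM(102, 58) = 5916 / 2
LCM(102, 58) = 2958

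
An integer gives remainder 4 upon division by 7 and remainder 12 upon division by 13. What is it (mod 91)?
M = 7 × 13 = 91. M₁ = 13, y₁ ≡ 6 (mod 7). M₂ = 7, y₂ ≡ 2 (mod 13). k = 4×13×6 + 12×7×2 ≡ 25 (mod 91). The smallest positive such number is 25.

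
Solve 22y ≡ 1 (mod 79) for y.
18

Using Extended Euclidean Algorithm:
gcd(22, 79) = 1
Bezout coefficients: 22 × 18 + 79 × -5 = 1
So 22 × 18 ≡ 1 (mod 79)
The inverse is 18 mod 79 = 18
Verification: 22 × 18 = 396 = 5 × 79 + 1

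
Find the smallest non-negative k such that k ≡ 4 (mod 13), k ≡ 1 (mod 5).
56

Using the Chinese Remainder Theorem:
M = product of moduli = 65
For equation 1: M_1 = 5, 5 ≡ 5 (mod 13), inverse of 5 mod 13 is 8 (check: 5 × 8 = 40 ≡ 1 (mod 13))
For equation 2: M_2 = 13, 13 ≡ 3 (mod 5), inverse of 13 mod 5 is 2 (check: 3 × 2 = 6 ≡ 1 (mod 5))
Combine: k ≡ Σ r_i×M_i×(M_i⁻¹ mod m_i) = 4×5×8 + 1×13×2 = 160 + 26 = 186
186 mod 65 = 56
k ≡ 56 (mod 65)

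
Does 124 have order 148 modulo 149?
p - 1 = 148 has prime divisors 2, 37. Check 124^(148/q) mod 149 for each: 124^(148/2) = 124^74 ≡ 1, 124^(148/37) = 124^4 ≡ 96 (mod 149). Since 124^74 ≡ 1 (mod 149), the order of 124 divides 74 (in fact the order is 74) ≠ 148, so it is not a primitive root.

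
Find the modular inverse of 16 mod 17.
16^(-1) ≡ 16 (mod 17). Verification: 16 × 16 = 256 ≡ 1 (mod 17)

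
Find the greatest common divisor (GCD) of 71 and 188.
1

Using the Euclidean algorithm:
71 = 0 × 188 + 71
188 = 2 × 71 + 46
71 = 1 × 46 + 25
46 = 1 × 25 + 21
25 = 1 × 21 + 4
21 = 5 × 4 + 1
4 = 4 × 1 + 0

GCD(71, 188) = 1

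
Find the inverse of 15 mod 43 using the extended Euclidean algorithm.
Extended GCD: 15(-20) + 43(7) = 1. So 15^(-1) ≡ 23 ≡ 23 (mod 43). Verify: 15 × 23 = 345 ≡ 1 (mod 43)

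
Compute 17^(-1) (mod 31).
17^(-1) ≡ 11 (mod 31). Verification: 17 × 11 = 187 ≡ 1 (mod 31)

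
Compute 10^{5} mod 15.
10

Using successive squaring:
Binary expansion of 5: 101
Powers of 10 mod 15 (each is the square of the previous):
  10^1 ≡ 10 (mod 15)
  10^2 ≡ 10² = 100 ≡ 10 (mod 15)
  10^4 ≡ 10² = 100 ≡ 10 (mod 15)
5 = 4 + 1, so 10^5 = 10^4 × 10^1 ≡ 10 × 10 (mod 15)
Multiplying step by step:
  10 × 10 = 100 ≡ 10 (mod 15)
Result: 10^5 ≡ 10 (mod 15)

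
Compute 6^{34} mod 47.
14

Using successive squaring:
Binary expansion of 34: 100010
Powers of 6 mod 47 (each is the square of the previous):
  6^1 ≡ 6 (mod 47)
  6^2 ≡ 6² = 36 ≡ 36 (mod 47)
  6^4 ≡ 36² = 1296 ≡ 27 (mod 47)
  6^8 ≡ 27² = 729 ≡ 24 (mod 47)
  6^16 ≡ 24² = 576 ≡ 12 (mod 47)
  6^32 ≡ 12² = 144 ≡ 3 (mod 47)
34 = 32 + 2, so 6^34 = 6^32 × 6^2 ≡ 3 × 36 (mod 47)
Multiplying step by step:
  3 × 36 = 108 ≡ 14 (mod 47)
Result: 6^34 ≡ 14 (mod 47)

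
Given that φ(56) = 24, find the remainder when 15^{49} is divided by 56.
By Euler: 15^{24} ≡ 1 (mod 56) since gcd(15, 56) = 1. 49 = 2×24 + 1. So 15^{49} ≡ 15^{1} ≡ 15 (mod 56)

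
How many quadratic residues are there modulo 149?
For prime 149, there are (p-1)/2 = (149-1)/2 = 74 quadratic residues (excluding 0).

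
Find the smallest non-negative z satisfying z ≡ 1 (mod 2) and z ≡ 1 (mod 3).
M = 2 × 3 = 6. M₁ = 3, y₁ ≡ 1 (mod 2). M₂ = 2, y₂ ≡ 2 (mod 3). z = 1×3×1 + 1×2×2 ≡ 1 (mod 6)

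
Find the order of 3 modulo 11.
Powers of 3 mod 11: 3^1≡3, 3^2≡9, 3^3≡5, 3^4≡4, 3^5≡1. Order = 5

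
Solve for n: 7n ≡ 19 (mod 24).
13

Since gcd(7, 24) = 1 divides 19, a solution exists.
Multiply both sides by the inverse of 7 mod 24:
  7^(-1) mod 24 = 7
  x ≡ 7 × 19 ≡ 133 ≡ 13 (mod 24)
Verification: 7 × 13 = 91 = 3 × 24 + 19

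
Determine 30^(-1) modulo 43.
30^(-1) ≡ 33 (mod 43). Verification: 30 × 33 = 990 ≡ 1 (mod 43)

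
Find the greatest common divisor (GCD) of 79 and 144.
1

Using the Euclidean algorithm:
79 = 0 × 144 + 79
144 = 1 × 79 + 65
79 = 1 × 65 + 14
65 = 4 × 14 + 9
14 = 1 × 9 + 5
9 = 1 × 5 + 4
5 = 1 × 4 + 1
4 = 4 × 1 + 0

GCD(79, 144) = 1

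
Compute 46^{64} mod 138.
46

Using successive squaring:
Binary expansion of 64: 1000000
Powers of 46 mod 138 (each is the square of the previous):
  46^1 ≡ 46 (mod 138)
  46^2 ≡ 46² = 2116 ≡ 46 (mod 138)
  46^4 ≡ 46² = 2116 ≡ 46 (mod 138)
  46^8 ≡ 46² = 2116 ≡ 46 (mod 138)
  46^16 ≡ 46² = 2116 ≡ 46 (mod 138)
  46^32 ≡ 46² = 2116 ≡ 46 (mod 138)
  46^64 ≡ 46² = 2116 ≡ 46 (mod 138)
64 is a power of 2, so 46^64 is the last square: ≡ 46 (mod 138)
Result: 46^64 ≡ 46 (mod 138)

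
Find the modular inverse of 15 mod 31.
15^(-1) ≡ 29 (mod 31). Verification: 15 × 29 = 435 ≡ 1 (mod 31)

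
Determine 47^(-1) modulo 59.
47^(-1) ≡ 54 (mod 59). Verification: 47 × 54 = 2538 ≡ 1 (mod 59)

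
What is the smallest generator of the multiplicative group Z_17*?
p - 1 = 16 has prime divisors 2. h is a primitive root mod 17 iff h^(16/q) ≢ 1 (mod 17) for each such q.
h = 2: 2^8 ≡ 1 (mod 17); 2^8 ≡ 1, so not a primitive root.
h = 3: 3^8 ≡ 16 (mod 17); none is 1, so 3 has order 16 and is a primitive root.
The smallest primitive root mod 17 is g = 3.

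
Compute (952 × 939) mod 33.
24

(952 × 939) = 893928
893928 mod 33 = 24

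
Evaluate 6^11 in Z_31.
Using repeated squaring. 11 = 8 + 2 + 1 (binary 1011). Repeated squaring mod 31: 6^1 ≡ 6; 6^2 ≡ 6² = 36 ≡ 5; 6^4 ≡ 5² = 25 ≡ 25; 6^8 ≡ 25² = 625 ≡ 5. Multiply: 6^11 = 6^8 × 6^2 × 6^1 ≡ 5 × 5 × 6 (mod 31): 5 × 5 = 25 ≡ 25; 25 × 6 = 150 ≡ 26. So 6^11 ≡ 26 (mod 31).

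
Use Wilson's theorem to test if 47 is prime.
(46)! mod 47 = 46. Since 46 ≡ -1 (mod 47), 47 is prime.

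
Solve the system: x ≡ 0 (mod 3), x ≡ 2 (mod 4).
M = 3 × 4 = 12. M₁ = 4, y₁ ≡ 1 (mod 3). M₂ = 3, y₂ ≡ 3 (mod 4). x = 0×4×1 + 2×3×3 ≡ 6 (mod 12)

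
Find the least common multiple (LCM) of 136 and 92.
3128

First find GCD(136, 92) using the Euclidean algorithm:
136 = 1 × 92 + 44
92 = 2 × 44 + 4
44 = 11 × 4 + 0
GCD(136, 92) = 4

LCM formula: LCM(a, b) = (a × b) / GCD(a, b)
LCM(136, 92) = (136 × 92) / 4
LCM(136, 92) = 12512 / 4
LCM(136, 92) = 3128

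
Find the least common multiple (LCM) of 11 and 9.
99

First find GCD(11, 9) using the Euclidean algorithm:
11 = 1 × 9 + 2
9 = 4 × 2 + 1
2 = 2 × 1 + 0
GCD(11, 9) = 1

LCM formula: LCM(a, b) = (a × b) / GCD(a, b)
LCM(11, 9) = (11 × 9) / 1
LCM(11, 9) = 99 / 1
LCM(11, 9) = 99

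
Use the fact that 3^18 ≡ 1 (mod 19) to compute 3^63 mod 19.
By Fermat: 3^{18} ≡ 1 (mod 19). 63 = 3×18 + 9. So 3^{63} ≡ 3^{9} ≡ 18 (mod 19)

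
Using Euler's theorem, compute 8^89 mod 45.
By Euler: 8^{24} ≡ 1 (mod 45) since gcd(8, 45) = 1. 89 = 3×24 + 17. So 8^{89} ≡ 8^{17} ≡ 8 (mod 45)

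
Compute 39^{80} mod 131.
80

Using successive squaring:
Binary expansion of 80: 1010000
Powers of 39 mod 131 (each is the square of the previous):
  39^1 ≡ 39 (mod 131)
  39^2 ≡ 39² = 1521 ≡ 80 (mod 131)
  39^4 ≡ 80² = 6400 ≡ 112 (mod 131)
  39^8 ≡ 112² = 12544 ≡ 99 (mod 131)
  39^16 ≡ 99² = 9801 ≡ 107 (mod 131)
  39^32 ≡ 107² = 11449 ≡ 52 (mod 131)
  39^64 ≡ 52² = 2704 ≡ 84 (mod 131)
80 = 64 + 16, so 39^80 = 39^64 × 39^16 ≡ 84 × 107 (mod 131)
Multiplying step by step:
  84 × 107 = 8988 ≡ 80 (mod 131)
Result: 39^80 ≡ 80 (mod 131)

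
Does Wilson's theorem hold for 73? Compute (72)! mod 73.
(72)! mod 73 = 72. Since this equals -1 (mod 73), Wilson confirms 73 is prime.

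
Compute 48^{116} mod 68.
64

Using successive squaring:
Binary expansion of 116: 1110100
Powers of 48 mod 68 (each is the square of the previous):
  48^1 ≡ 48 (mod 68)
  48^2 ≡ 48² = 2304 ≡ 60 (mod 68)
  48^4 ≡ 60² = 3600 ≡ 64 (mod 68)
  48^8 ≡ 64² = 4096 ≡ 16 (mod 68)
  48^16 ≡ 16² = 256 ≡ 52 (mod 68)
  48^32 ≡ 52² = 2704 ≡ 52 (mod 68)
  48^64 ≡ 52² = 2704 ≡ 52 (mod 68)
116 = 64 + 32 + 16 + 4, so 48^116 = 48^64 × 48^32 × 48^16 × 48^4 ≡ 52 × 52 × 52 × 64 (mod 68)
Multiplying step by step:
  52 × 52 = 2704 ≡ 52 (mod 68)
  52 × 52 = 2704 ≡ 52 (mod 68)
  52 × 64 = 3328 ≡ 64 (mod 68)
Result: 48^116 ≡ 64 (mod 68)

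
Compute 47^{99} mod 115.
93

Using successive squaring:
Binary expansion of 99: 1100011
Powers of 47 mod 115 (each is the square of the previous):
  47^1 ≡ 47 (mod 115)
  47^2 ≡ 47² = 2209 ≡ 24 (mod 115)
  47^4 ≡ 24² = 576 ≡ 1 (mod 115)
  47^8 ≡ 1² = 1 ≡ 1 (mod 115)
  47^16 ≡ 1² = 1 ≡ 1 (mod 115)
  47^32 ≡ 1² = 1 ≡ 1 (mod 115)
  47^64 ≡ 1² = 1 ≡ 1 (mod 115)
99 = 64 + 32 + 2 + 1, so 47^99 = 47^64 × 47^32 × 47^2 × 47^1 ≡ 1 × 1 × 24 × 47 (mod 115)
Multiplying step by step:
  1 × 1 = 1 ≡ 1 (mod 115)
  1 × 24 = 24 ≡ 24 (mod 115)
  24 × 47 = 1128 ≡ 93 (mod 115)
Result: 47^99 ≡ 93 (mod 115)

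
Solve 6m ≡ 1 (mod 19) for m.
6^(-1) ≡ 16 (mod 19). Verification: 6 × 16 = 96 ≡ 1 (mod 19)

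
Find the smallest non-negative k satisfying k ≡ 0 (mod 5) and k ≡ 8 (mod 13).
M = 5 × 13 = 65. M₁ = 13, y₁ ≡ 2 (mod 5). M₂ = 5, y₂ ≡ 8 (mod 13). k = 0×13×2 + 8×5×8 ≡ 60 (mod 65)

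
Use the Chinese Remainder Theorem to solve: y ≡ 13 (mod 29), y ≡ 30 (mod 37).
622

Using the Chinese Remainder Theorem:
M = product of moduli = 1073
For equation 1: M_1 = 37, 37 ≡ 8 (mod 29), inverse of 37 mod 29 is 11 (check: 8 × 11 = 88 ≡ 1 (mod 29))
For equation 2: M_2 = 29, 29 ≡ 29 (mod 37), inverse of 29 mod 37 is 23 (check: 29 × 23 = 667 ≡ 1 (mod 37))
Combine: y ≡ Σ r_i×M_i×(M_i⁻¹ mod m_i) = 13×37×11 + 30×29×23 = 5291 + 20010 = 25301
25301 mod 1073 = 622
y ≡ 622 (mod 1073)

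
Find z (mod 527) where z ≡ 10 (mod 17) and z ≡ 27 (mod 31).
M = 17 × 31 = 527. M₁ = 31, y₁ ≡ 11 (mod 17). M₂ = 17, y₂ ≡ 11 (mod 31). z = 10×31×11 + 27×17×11 ≡ 27 (mod 527)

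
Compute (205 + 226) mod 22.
13

(205 + 226) = 431
431 mod 22 = 13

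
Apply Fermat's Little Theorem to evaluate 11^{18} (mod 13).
12

By Fermat's Little Theorem, a^(p-1) ≡ 1 (mod p) for prime p and gcd(a, p) = 1
Here p = 13, so 11^12 ≡ 1 (mod 13)
We can reduce the exponent: 18 mod 12 = 6
So 11^18 ≡ 11^6 (mod 13)
Computing: 11^6 mod 13 = 12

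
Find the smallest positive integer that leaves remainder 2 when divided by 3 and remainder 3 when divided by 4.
M = 3 × 4 = 12. M₁ = 4, y₁ ≡ 1 (mod 3). M₂ = 3, y₂ ≡ 3 (mod 4). r = 2×4×1 + 3×3×3 ≡ 11 (mod 12). The smallest positive such number is 11.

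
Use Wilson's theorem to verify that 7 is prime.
(6)! mod 7 = 6. Since this equals -1 (mod 7), Wilson confirms 7 is prime.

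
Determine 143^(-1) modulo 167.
143^(-1) ≡ 160 (mod 167). Verification: 143 × 160 = 22880 ≡ 1 (mod 167)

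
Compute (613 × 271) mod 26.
9

(613 × 271) = 166123
166123 mod 26 = 9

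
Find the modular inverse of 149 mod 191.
149^(-1) ≡ 50 (mod 191). Verification: 149 × 50 = 7450 ≡ 1 (mod 191)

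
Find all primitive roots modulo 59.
Primitive roots mod 59: {2, 6, 8, 10, 11, 13, 14, 18, 23, 24, 30, 31, 32, 33, 34, 37, 38, 39, 40, 42, 43, 44, 47, 50, 52, 54, 55, 56}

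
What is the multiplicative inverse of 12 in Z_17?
12^(-1) ≡ 10 (mod 17). Verification: 12 × 10 = 120 ≡ 1 (mod 17)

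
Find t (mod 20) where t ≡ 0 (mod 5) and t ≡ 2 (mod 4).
M = 5 × 4 = 20. M₁ = 4, y₁ ≡ 4 (mod 5). M₂ = 5, y₂ ≡ 1 (mod 4). t = 0×4×4 + 2×5×1 ≡ 10 (mod 20)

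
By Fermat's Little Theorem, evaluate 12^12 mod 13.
By Fermat's Little Theorem, 12^{12} ≡ 1 (mod 13) since 13 is prime and gcd(12, 13) = 1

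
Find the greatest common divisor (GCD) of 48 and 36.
12

Using the Euclidean algorithm:
48 = 1 × 36 + 12
36 = 3 × 12 + 0

GCD(48, 36) = 12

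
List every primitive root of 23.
Primitive roots mod 23: {5, 7, 10, 11, 14, 15, 17, 19, 20, 21}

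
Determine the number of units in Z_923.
840

Prime factorization: 923 = 13 × 71
Using the formula φ(n) = n × Π(1 - 1/p) for each prime factor p:
φ(923) = 923 × (1 - 1/13) × (1 - 1/71)
φ(923) = 840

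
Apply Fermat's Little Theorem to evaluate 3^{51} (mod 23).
2

By Fermat's Little Theorem, a^(p-1) ≡ 1 (mod p) for prime p and gcd(a, p) = 1
Here p = 23, so 3^22 ≡ 1 (mod 23)
We can reduce the exponent: 51 mod 22 = 7
So 3^51 ≡ 3^7 (mod 23)
Computing: 3^7 mod 23 = 2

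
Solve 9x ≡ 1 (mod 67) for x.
15

Using Extended Euclidean Algorithm:
gcd(9, 67) = 1
Bezout coefficients: 9 × 15 + 67 × -2 = 1
So 9 × 15 ≡ 1 (mod 67)
The inverse is 15 mod 67 = 15
Verification: 9 × 15 = 135 = 2 × 67 + 1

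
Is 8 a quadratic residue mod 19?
By Euler's criterion: 8^{9} ≡ 18 (mod 19). Since this equals -1 (≡ 18), 8 is not a QR.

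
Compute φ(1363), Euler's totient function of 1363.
1288

Prime factorization: 1363 = 29 × 47
Using the formula φ(n) = n × Π(1 - 1/p) for each prime factor p:
φ(1363) = 1363 × (1 - 1/29) × (1 - 1/47)
φ(1363) = 1288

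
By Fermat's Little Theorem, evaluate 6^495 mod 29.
By Fermat: 6^{28} ≡ 1 (mod 29). 495 ≡ 19 (mod 28). So 6^{495} ≡ 6^{19} ≡ 4 (mod 29)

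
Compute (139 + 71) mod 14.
0

(139 + 71) = 210
210 mod 14 = 0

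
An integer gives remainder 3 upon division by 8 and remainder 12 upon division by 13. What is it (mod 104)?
M = 8 × 13 = 104. M₁ = 13, y₁ ≡ 5 (mod 8). M₂ = 8, y₂ ≡ 5 (mod 13). r = 3×13×5 + 12×8×5 ≡ 51 (mod 104). The smallest positive such number is 51.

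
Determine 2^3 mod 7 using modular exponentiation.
3 = 2 + 1 (binary 11). Repeated squaring mod 7: 2^1 ≡ 2; 2^2 ≡ 2² = 4 ≡ 4. Multiply: 2^3 = 2^2 × 2^1 ≡ 4 × 2 (mod 7): 4 × 2 = 8 ≡ 1. So 2^3 ≡ 1 (mod 7).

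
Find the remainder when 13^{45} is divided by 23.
By Fermat: 13^{22} ≡ 1 (mod 23). 45 = 2×22 + 1. So 13^{45} ≡ 13^{1} ≡ 13 (mod 23)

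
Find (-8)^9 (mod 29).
(-8) ≡ 21 (mod 29). 9 = 8 + 1 (binary 1001). Repeated squaring mod 29: 21^1 ≡ 21; 21^2 ≡ 21² = 441 ≡ 6; 21^4 ≡ 6² = 36 ≡ 7; 21^8 ≡ 7² = 49 ≡ 20. Multiply: (-8)^9 ≡ 21^8 × 21^1 ≡ 20 × 21 (mod 29): 20 × 21 = 420 ≡ 14. So (-8)^9 ≡ 14 (mod 29).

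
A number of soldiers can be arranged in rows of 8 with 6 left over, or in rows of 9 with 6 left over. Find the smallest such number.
M = 8 × 9 = 72. M₁ = 9, y₁ ≡ 1 (mod 8). M₂ = 8, y₂ ≡ 8 (mod 9). t = 6×9×1 + 6×8×8 ≡ 6 (mod 72). The smallest positive such number is 6.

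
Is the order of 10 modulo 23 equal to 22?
Yes, ord_23(10) = 22.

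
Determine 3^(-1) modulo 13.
3^(-1) ≡ 9 (mod 13). Verification: 3 × 9 = 27 ≡ 1 (mod 13)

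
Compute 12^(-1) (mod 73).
67

Using Extended Euclidean Algorithm:
gcd(12, 73) = 1
Bezout coefficients: 12 × -6 + 73 × 1 = 1
So 12 × -6 ≡ 1 (mod 73)
The inverse is -6 mod 73 = 67
Verification: 12 × 67 = 804 = 11 × 73 + 1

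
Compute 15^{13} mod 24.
15

Using successive squaring:
Binary expansion of 13: 1101
Powers of 15 mod 24 (each is the square of the previous):
  15^1 ≡ 15 (mod 24)
  15^2 ≡ 15² = 225 ≡ 9 (mod 24)
  15^4 ≡ 9² = 81 ≡ 9 (mod 24)
  15^8 ≡ 9² = 81 ≡ 9 (mod 24)
13 = 8 + 4 + 1, so 15^13 = 15^8 × 15^4 × 15^1 ≡ 9 × 9 × 15 (mod 24)
Multiplying step by step:
  9 × 9 = 81 ≡ 9 (mod 24)
  9 × 15 = 135 ≡ 15 (mod 24)
Result: 15^13 ≡ 15 (mod 24)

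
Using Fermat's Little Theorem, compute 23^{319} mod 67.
37

By Fermat's Little Theorem, a^(p-1) ≡ 1 (mod p) for prime p and gcd(a, p) = 1
Here p = 67, so 23^66 ≡ 1 (mod 67)
We can reduce the exponent: 319 mod 66 = 55
So 23^319 ≡ 23^55 (mod 67)
Computing: 23^55 mod 67 = 37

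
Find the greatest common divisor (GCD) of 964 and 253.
1

Using the Euclidean algorithm:
964 = 3 × 253 + 205
253 = 1 × 205 + 48
205 = 4 × 48 + 13
48 = 3 × 13 + 9
13 = 1 × 9 + 4
9 = 2 × 4 + 1
4 = 4 × 1 + 0

GCD(964, 253) = 1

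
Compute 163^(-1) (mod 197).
163^(-1) ≡ 168 (mod 197). Verification: 163 × 168 = 27384 ≡ 1 (mod 197)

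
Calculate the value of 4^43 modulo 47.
Using repeated squaring. 43 = 32 + 8 + 2 + 1 (binary 101011). Repeated squaring mod 47: 4^1 ≡ 4; 4^2 ≡ 4² = 16 ≡ 16; 4^4 ≡ 16² = 256 ≡ 21; 4^8 ≡ 21² = 441 ≡ 18; 4^16 ≡ 18² = 324 ≡ 42; 4^32 ≡ 42² = 1764 ≡ 25. Multiply: 4^43 = 4^32 × 4^8 × 4^2 × 4^1 ≡ 25 × 18 × 16 × 4 (mod 47): 25 × 18 = 450 ≡ 27; 27 × 16 = 432 ≡ 9; 9 × 4 = 36 ≡ 36. So 4^43 ≡ 36 (mod 47).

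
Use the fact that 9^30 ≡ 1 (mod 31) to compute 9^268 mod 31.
By Fermat: 9^{30} ≡ 1 (mod 31). 268 = 8×30 + 28. So 9^{268} ≡ 9^{28} ≡ 18 (mod 31)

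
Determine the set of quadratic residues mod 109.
QRs mod 109: {1, 3, 4, 5, 7, 9, 12, 15, 16, 20, 21, 22, 25, 26, 27, 28, 29, 31, 34, 35, 36, 38, 43, 45, 46, 48, 49, 60, 61, 63, 64, 66, 71, 73, 74, 75, 78, 80, 81, 82, 83, 84, 87, 88, 89, 93, 94, 97, 100, 102, 104, 105, 106, 108}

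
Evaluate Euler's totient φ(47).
46

Prime factorization: 47 = 47
Using the formula φ(n) = n × Π(1 - 1/p) for each prime factor p:
φ(47) = 47 × (1 - 1/47)
φ(47) = 46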